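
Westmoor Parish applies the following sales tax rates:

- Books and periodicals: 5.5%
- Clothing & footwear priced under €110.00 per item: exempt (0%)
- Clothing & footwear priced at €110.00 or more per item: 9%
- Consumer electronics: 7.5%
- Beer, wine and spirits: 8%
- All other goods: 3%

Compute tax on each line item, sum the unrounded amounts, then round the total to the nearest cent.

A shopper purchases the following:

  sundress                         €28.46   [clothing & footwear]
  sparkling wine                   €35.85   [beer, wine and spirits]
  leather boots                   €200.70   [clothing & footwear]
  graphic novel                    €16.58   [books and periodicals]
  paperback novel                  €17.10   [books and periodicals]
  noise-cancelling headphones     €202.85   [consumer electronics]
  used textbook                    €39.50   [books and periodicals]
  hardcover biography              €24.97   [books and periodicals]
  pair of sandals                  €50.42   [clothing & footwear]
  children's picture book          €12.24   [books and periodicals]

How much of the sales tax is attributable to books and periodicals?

€6.07

Graphic novel €16.58: books and periodicals → 5.5% → €0.9119
Paperback novel €17.10: books and periodicals → 5.5% → €0.9405
Used textbook €39.50: books and periodicals → 5.5% → €2.1725
Hardcover biography €24.97: books and periodicals → 5.5% → €1.37335
Children's picture book €12.24: books and periodicals → 5.5% → €0.6732
Tax on books and periodicals: unrounded sum = €6.07145 → €6.07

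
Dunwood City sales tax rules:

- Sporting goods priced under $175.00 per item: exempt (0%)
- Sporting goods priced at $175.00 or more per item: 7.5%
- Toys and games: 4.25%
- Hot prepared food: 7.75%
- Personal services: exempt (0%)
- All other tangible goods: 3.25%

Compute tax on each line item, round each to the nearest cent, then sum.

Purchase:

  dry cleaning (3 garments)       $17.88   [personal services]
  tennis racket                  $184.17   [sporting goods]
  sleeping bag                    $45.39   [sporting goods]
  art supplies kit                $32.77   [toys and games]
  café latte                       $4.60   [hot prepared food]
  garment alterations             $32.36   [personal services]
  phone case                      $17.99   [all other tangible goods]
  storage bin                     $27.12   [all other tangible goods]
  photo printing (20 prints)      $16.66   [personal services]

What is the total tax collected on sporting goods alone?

$13.81

Tennis racket $184.17: sporting goods, $175.00 or more → 7.5% → $13.81
Sleeping bag $45.39: sporting goods, under $175.00 → 0% → $0.00
Tax on sporting goods = $13.81 + $0.00 = $13.81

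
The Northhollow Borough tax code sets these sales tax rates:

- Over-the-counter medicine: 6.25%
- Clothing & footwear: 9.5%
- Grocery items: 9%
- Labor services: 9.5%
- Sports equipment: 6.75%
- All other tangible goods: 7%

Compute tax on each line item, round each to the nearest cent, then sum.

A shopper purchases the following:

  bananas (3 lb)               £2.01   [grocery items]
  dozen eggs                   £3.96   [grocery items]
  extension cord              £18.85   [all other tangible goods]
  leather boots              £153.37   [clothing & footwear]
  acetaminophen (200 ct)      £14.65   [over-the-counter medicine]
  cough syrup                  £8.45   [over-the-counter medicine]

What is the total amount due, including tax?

Bananas (3 lb) £2.01: grocery items → 9% → £0.18
Dozen eggs £3.96: grocery items → 9% → £0.36
Extension cord £18.85: all other tangible goods → 7% → £1.32
Leather boots £153.37: clothing & footwear → 9.5% → £14.57
Acetaminophen (200 ct) £14.65: over-the-counter medicine → 6.25% → £0.92
Cough syrup £8.45: over-the-counter medicine → 6.25% → £0.53
Subtotal = £201.29; tax = £17.88; total due = £219.17

£219.17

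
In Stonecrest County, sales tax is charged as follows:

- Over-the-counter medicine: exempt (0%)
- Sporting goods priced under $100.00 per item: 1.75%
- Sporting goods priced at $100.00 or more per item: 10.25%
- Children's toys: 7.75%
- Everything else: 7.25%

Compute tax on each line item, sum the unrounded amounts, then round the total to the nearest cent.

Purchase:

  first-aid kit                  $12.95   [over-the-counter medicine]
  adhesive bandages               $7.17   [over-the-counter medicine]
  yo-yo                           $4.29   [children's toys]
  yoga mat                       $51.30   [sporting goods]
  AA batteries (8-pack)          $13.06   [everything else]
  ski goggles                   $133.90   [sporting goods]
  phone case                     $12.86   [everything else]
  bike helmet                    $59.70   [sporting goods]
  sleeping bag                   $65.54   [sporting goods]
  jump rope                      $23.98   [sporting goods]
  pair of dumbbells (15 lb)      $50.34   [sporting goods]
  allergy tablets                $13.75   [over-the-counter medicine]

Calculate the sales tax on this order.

First-aid kit $12.95: over-the-counter medicine → 0% → $0.00
Adhesive bandages $7.17: over-the-counter medicine → 0% → $0.00
Yo-yo $4.29: children's toys → 7.75% → $0.332475
Yoga mat $51.30: sporting goods, under $100.00 → 1.75% → $0.89775
AA batteries (8-pack) $13.06: everything else → 7.25% → $0.94685
Ski goggles $133.90: sporting goods, $100.00 or more → 10.25% → $13.72475
Phone case $12.86: everything else → 7.25% → $0.93235
Bike helmet $59.70: sporting goods, under $100.00 → 1.75% → $1.04475
Sleeping bag $65.54: sporting goods, under $100.00 → 1.75% → $1.14695
Jump rope $23.98: sporting goods, under $100.00 → 1.75% → $0.41965
Pair of dumbbells (15 lb) $50.34: sporting goods, under $100.00 → 1.75% → $0.88095
Allergy tablets $13.75: over-the-counter medicine → 0% → $0.00
Unrounded tax sum = $20.326475 → $20.33

$20.33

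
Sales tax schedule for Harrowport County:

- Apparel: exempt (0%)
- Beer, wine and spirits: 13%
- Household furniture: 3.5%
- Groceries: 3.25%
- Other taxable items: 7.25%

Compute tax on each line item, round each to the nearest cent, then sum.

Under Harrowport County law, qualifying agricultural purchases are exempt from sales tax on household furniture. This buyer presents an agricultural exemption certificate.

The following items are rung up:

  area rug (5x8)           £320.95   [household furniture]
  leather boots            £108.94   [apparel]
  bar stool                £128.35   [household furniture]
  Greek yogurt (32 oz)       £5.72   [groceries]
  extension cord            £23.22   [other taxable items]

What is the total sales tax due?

Area rug (5x8) £320.95: household furniture, buyer-exempt → 0% → £0.00
Leather boots £108.94: apparel → 0% → £0.00
Bar stool £128.35: household furniture, buyer-exempt → 0% → £0.00
Greek yogurt (32 oz) £5.72: groceries → 3.25% → £0.19
Extension cord £23.22: other taxable items → 7.25% → £1.68
Total tax = £0.19 + £1.68 = £1.87

£1.87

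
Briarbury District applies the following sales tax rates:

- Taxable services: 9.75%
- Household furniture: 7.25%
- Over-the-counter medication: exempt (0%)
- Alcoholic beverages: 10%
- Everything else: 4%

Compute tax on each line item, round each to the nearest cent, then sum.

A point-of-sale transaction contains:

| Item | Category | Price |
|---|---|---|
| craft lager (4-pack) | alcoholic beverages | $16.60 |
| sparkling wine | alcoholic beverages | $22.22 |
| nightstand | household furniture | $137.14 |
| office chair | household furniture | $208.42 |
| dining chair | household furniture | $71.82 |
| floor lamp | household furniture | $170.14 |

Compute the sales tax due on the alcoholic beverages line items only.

$3.88

Craft lager (4-pack) $16.60: alcoholic beverages → 10% → $1.66
Sparkling wine $22.22: alcoholic beverages → 10% → $2.22
Tax on alcoholic beverages = $1.66 + $2.22 = $3.88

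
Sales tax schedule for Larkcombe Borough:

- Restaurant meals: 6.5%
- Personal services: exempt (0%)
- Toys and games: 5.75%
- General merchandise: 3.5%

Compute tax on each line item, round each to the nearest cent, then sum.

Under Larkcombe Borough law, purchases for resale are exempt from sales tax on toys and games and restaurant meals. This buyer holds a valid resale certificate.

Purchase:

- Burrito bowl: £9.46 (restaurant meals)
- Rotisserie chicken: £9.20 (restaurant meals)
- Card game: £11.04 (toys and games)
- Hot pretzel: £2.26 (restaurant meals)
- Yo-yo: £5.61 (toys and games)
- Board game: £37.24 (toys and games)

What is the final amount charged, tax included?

Burrito bowl £9.46: restaurant meals, buyer-exempt → 0% → £0.00
Rotisserie chicken £9.20: restaurant meals, buyer-exempt → 0% → £0.00
Card game £11.04: toys and games, buyer-exempt → 0% → £0.00
Hot pretzel £2.26: restaurant meals, buyer-exempt → 0% → £0.00
Yo-yo £5.61: toys and games, buyer-exempt → 0% → £0.00
Board game £37.24: toys and games, buyer-exempt → 0% → £0.00
Subtotal = £74.81; tax = £0.00; total due = £74.81

£74.81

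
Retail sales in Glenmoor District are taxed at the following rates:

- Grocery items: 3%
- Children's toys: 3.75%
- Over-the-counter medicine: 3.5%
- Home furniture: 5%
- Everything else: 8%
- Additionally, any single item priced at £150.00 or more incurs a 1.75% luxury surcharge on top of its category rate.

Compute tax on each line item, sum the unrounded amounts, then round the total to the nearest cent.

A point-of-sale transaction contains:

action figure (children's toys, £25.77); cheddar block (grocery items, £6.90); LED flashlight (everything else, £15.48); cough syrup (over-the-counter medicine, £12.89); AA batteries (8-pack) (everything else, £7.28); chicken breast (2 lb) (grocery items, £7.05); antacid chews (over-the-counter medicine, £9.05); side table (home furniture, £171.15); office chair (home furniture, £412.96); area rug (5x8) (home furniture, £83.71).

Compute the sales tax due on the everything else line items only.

£1.82

LED flashlight £15.48: everything else → 8% → £1.2384
AA batteries (8-pack) £7.28: everything else → 8% → £0.5824
Tax on everything else: unrounded sum = £1.8208 → £1.82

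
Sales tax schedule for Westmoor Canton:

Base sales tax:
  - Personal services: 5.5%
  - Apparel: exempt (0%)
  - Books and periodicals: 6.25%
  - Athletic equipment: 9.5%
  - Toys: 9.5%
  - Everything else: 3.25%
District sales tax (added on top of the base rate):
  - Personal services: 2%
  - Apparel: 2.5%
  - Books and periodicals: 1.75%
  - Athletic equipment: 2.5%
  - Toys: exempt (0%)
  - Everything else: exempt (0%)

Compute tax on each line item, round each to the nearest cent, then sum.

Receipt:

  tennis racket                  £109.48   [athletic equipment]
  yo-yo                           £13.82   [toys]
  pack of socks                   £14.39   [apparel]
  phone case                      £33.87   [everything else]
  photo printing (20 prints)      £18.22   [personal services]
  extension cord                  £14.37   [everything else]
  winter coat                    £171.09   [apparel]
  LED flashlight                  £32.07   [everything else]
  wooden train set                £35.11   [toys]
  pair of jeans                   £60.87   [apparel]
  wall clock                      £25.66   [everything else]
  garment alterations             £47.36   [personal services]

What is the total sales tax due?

£32.31

Tennis racket £109.48: athletic equipment → 9.5% + 2.5% district = 12% → £13.14
Yo-yo £13.82: toys → 9.5% + 0% district = 9.5% → £1.31
Pack of socks £14.39: apparel → 0% + 2.5% district = 2.5% → £0.36
Phone case £33.87: everything else → 3.25% + 0% district = 3.25% → £1.10
Photo printing (20 prints) £18.22: personal services → 5.5% + 2% district = 7.5% → £1.37
Extension cord £14.37: everything else → 3.25% + 0% district = 3.25% → £0.47
Winter coat £171.09: apparel → 0% + 2.5% district = 2.5% → £4.28
LED flashlight £32.07: everything else → 3.25% + 0% district = 3.25% → £1.04
Wooden train set £35.11: toys → 9.5% + 0% district = 9.5% → £3.34
Pair of jeans £60.87: apparel → 0% + 2.5% district = 2.5% → £1.52
Wall clock £25.66: everything else → 3.25% + 0% district = 3.25% → £0.83
Garment alterations £47.36: personal services → 5.5% + 2% district = 7.5% → £3.55
Total tax = £13.14 + £1.31 + £0.36 + £1.10 + £1.37 + £0.47 + £4.28 + £1.04 + £3.34 + £1.52 + £0.83 + £3.55 = £32.31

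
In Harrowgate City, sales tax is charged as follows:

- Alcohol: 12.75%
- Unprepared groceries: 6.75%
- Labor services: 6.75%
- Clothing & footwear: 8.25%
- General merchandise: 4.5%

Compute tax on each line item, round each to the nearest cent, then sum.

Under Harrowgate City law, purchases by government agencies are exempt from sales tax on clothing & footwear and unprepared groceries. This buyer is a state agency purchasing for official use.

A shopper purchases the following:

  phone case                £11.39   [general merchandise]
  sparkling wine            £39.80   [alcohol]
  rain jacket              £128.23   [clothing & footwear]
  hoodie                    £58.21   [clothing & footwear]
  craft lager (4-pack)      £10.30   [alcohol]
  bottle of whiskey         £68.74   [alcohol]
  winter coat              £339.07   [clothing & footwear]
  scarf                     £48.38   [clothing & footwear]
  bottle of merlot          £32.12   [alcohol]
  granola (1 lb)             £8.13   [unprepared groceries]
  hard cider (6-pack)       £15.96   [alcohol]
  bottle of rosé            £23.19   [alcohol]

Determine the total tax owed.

£24.74

Phone case £11.39: general merchandise → 4.5% → £0.51
Sparkling wine £39.80: alcohol → 12.75% → £5.07
Rain jacket £128.23: clothing & footwear, buyer-exempt → 0% → £0.00
Hoodie £58.21: clothing & footwear, buyer-exempt → 0% → £0.00
Craft lager (4-pack) £10.30: alcohol → 12.75% → £1.31
Bottle of whiskey £68.74: alcohol → 12.75% → £8.76
Winter coat £339.07: clothing & footwear, buyer-exempt → 0% → £0.00
Scarf £48.38: clothing & footwear, buyer-exempt → 0% → £0.00
Bottle of merlot £32.12: alcohol → 12.75% → £4.10
Granola (1 lb) £8.13: unprepared groceries, buyer-exempt → 0% → £0.00
Hard cider (6-pack) £15.96: alcohol → 12.75% → £2.03
Bottle of rosé £23.19: alcohol → 12.75% → £2.96
Total tax = £0.51 + £5.07 + £1.31 + £8.76 + £4.10 + £2.03 + £2.96 = £24.74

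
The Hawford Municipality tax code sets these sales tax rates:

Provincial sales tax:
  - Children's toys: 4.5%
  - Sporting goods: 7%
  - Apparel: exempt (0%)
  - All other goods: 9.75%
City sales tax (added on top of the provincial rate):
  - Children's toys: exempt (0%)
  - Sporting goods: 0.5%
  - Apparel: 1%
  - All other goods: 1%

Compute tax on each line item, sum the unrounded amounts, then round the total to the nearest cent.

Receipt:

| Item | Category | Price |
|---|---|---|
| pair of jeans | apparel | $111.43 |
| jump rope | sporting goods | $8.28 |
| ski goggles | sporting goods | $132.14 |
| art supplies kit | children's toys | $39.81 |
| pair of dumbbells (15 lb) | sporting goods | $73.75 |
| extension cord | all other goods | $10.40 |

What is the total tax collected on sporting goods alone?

Jump rope $8.28: sporting goods → 7% + 0.5% city = 7.5% → $0.621
Ski goggles $132.14: sporting goods → 7% + 0.5% city = 7.5% → $9.9105
Pair of dumbbells (15 lb) $73.75: sporting goods → 7% + 0.5% city = 7.5% → $5.53125
Tax on sporting goods: unrounded sum = $16.06275 → $16.06

$16.06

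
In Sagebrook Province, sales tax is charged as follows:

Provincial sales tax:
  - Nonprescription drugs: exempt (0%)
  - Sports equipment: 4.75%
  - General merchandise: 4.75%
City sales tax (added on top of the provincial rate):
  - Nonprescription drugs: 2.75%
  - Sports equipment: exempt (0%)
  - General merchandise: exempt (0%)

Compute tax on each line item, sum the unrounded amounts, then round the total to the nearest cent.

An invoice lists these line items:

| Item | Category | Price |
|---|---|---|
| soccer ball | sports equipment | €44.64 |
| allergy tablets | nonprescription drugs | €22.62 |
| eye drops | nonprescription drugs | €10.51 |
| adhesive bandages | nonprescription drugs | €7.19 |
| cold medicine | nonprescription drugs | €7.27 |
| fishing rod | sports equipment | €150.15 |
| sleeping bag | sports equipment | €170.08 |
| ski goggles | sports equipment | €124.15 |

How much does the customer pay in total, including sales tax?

Soccer ball €44.64: sports equipment → 4.75% + 0% city = 4.75% → €2.1204
Allergy tablets €22.62: nonprescription drugs → 0% + 2.75% city = 2.75% → €0.62205
Eye drops €10.51: nonprescription drugs → 0% + 2.75% city = 2.75% → €0.289025
Adhesive bandages €7.19: nonprescription drugs → 0% + 2.75% city = 2.75% → €0.197725
Cold medicine €7.27: nonprescription drugs → 0% + 2.75% city = 2.75% → €0.199925
Fishing rod €150.15: sports equipment → 4.75% + 0% city = 4.75% → €7.132125
Sleeping bag €170.08: sports equipment → 4.75% + 0% city = 4.75% → €8.0788
Ski goggles €124.15: sports equipment → 4.75% + 0% city = 4.75% → €5.897125
Subtotal = €536.61; unrounded tax = €24.537175 → €24.54; total due = €561.15

€561.15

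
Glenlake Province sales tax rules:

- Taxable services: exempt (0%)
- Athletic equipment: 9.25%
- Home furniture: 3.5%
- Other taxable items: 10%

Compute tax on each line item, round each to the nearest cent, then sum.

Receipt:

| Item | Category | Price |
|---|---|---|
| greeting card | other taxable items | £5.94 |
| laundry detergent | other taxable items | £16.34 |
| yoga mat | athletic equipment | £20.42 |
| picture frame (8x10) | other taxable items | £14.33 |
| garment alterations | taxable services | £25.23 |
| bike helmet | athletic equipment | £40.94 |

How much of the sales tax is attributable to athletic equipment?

£5.68

Yoga mat £20.42: athletic equipment → 9.25% → £1.89
Bike helmet £40.94: athletic equipment → 9.25% → £3.79
Tax on athletic equipment = £1.89 + £3.79 = £5.68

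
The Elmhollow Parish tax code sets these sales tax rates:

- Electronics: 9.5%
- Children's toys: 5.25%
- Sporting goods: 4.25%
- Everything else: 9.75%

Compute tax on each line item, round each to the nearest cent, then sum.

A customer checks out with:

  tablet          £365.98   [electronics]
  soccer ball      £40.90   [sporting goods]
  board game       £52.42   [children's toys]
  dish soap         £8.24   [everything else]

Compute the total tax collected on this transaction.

Tablet £365.98: electronics → 9.5% → £34.77
Soccer ball £40.90: sporting goods → 4.25% → £1.74
Board game £52.42: children's toys → 5.25% → £2.75
Dish soap £8.24: everything else → 9.75% → £0.80
Total tax = £34.77 + £1.74 + £2.75 + £0.80 = £40.06

£40.06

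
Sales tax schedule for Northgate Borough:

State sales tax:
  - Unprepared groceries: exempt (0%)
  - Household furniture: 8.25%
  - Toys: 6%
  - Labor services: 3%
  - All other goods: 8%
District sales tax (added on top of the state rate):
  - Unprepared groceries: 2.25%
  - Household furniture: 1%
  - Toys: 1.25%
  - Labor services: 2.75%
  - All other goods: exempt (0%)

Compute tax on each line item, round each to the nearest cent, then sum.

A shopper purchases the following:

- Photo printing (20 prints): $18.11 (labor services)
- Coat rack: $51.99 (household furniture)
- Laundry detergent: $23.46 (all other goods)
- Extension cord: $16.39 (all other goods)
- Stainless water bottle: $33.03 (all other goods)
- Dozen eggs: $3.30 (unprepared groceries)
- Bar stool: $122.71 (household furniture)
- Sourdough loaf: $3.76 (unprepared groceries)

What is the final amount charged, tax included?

$295.93

Photo printing (20 prints) $18.11: labor services → 3% + 2.75% district = 5.75% → $1.04
Coat rack $51.99: household furniture → 8.25% + 1% district = 9.25% → $4.81
Laundry detergent $23.46: all other goods → 8% + 0% district = 8% → $1.88
Extension cord $16.39: all other goods → 8% + 0% district = 8% → $1.31
Stainless water bottle $33.03: all other goods → 8% + 0% district = 8% → $2.64
Dozen eggs $3.30: unprepared groceries → 0% + 2.25% district = 2.25% → $0.07
Bar stool $122.71: household furniture → 8.25% + 1% district = 9.25% → $11.35
Sourdough loaf $3.76: unprepared groceries → 0% + 2.25% district = 2.25% → $0.08
Subtotal = $272.75; tax = $23.18; total due = $295.93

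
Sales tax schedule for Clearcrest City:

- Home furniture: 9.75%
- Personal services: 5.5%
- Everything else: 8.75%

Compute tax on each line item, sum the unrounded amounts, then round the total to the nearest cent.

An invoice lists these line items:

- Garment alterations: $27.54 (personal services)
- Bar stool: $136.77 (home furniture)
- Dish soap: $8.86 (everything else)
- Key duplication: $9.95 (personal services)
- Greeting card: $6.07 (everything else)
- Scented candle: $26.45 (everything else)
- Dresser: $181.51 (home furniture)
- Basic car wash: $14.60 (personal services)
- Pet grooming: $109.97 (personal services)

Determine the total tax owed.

$43.57

Garment alterations $27.54: personal services → 5.5% → $1.5147
Bar stool $136.77: home furniture → 9.75% → $13.335075
Dish soap $8.86: everything else → 8.75% → $0.77525
Key duplication $9.95: personal services → 5.5% → $0.54725
Greeting card $6.07: everything else → 8.75% → $0.531125
Scented candle $26.45: everything else → 8.75% → $2.314375
Dresser $181.51: home furniture → 9.75% → $17.697225
Basic car wash $14.60: personal services → 5.5% → $0.803
Pet grooming $109.97: personal services → 5.5% → $6.04835
Unrounded tax sum = $43.56635 → $43.57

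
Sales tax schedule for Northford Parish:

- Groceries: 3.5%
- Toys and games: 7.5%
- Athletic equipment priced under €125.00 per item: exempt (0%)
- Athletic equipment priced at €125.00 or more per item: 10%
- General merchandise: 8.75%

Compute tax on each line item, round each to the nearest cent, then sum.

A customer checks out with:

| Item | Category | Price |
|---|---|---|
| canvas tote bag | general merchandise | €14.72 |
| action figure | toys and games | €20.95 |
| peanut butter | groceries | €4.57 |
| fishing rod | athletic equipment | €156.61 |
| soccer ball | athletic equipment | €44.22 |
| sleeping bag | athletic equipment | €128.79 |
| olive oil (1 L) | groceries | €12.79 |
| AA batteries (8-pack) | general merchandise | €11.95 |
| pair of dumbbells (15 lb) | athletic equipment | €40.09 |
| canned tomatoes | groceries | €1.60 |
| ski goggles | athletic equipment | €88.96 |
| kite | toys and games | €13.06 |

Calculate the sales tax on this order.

Canvas tote bag €14.72: general merchandise → 8.75% → €1.29
Action figure €20.95: toys and games → 7.5% → €1.57
Peanut butter €4.57: groceries → 3.5% → €0.16
Fishing rod €156.61: athletic equipment, €125.00 or more → 10% → €15.66
Soccer ball €44.22: athletic equipment, under €125.00 → 0% → €0.00
Sleeping bag €128.79: athletic equipment, €125.00 or more → 10% → €12.88
Olive oil (1 L) €12.79: groceries → 3.5% → €0.45
AA batteries (8-pack) €11.95: general merchandise → 8.75% → €1.05
Pair of dumbbells (15 lb) €40.09: athletic equipment, under €125.00 → 0% → €0.00
Canned tomatoes €1.60: groceries → 3.5% → €0.06
Ski goggles €88.96: athletic equipment, under €125.00 → 0% → €0.00
Kite €13.06: toys and games → 7.5% → €0.98
Total tax = €1.29 + €1.57 + €0.16 + €15.66 + €12.88 + €0.45 + €1.05 + €0.06 + €0.98 = €34.10

€34.10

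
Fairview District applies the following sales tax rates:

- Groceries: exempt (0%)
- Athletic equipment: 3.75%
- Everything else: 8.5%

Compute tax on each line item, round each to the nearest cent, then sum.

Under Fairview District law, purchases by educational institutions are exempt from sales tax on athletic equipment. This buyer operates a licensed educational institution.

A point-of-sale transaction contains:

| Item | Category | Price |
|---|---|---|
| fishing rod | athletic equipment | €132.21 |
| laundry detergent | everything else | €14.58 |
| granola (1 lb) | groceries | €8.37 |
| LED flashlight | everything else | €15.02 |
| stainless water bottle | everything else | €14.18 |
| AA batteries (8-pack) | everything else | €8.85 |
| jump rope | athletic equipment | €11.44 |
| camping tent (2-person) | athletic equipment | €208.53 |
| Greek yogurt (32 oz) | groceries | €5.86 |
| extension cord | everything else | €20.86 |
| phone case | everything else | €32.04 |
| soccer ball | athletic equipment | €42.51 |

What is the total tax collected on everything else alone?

€8.97

Laundry detergent €14.58: everything else → 8.5% → €1.24
LED flashlight €15.02: everything else → 8.5% → €1.28
Stainless water bottle €14.18: everything else → 8.5% → €1.21
AA batteries (8-pack) €8.85: everything else → 8.5% → €0.75
Extension cord €20.86: everything else → 8.5% → €1.77
Phone case €32.04: everything else → 8.5% → €2.72
Tax on everything else = €1.24 + €1.28 + €1.21 + €0.75 + €1.77 + €2.72 = €8.97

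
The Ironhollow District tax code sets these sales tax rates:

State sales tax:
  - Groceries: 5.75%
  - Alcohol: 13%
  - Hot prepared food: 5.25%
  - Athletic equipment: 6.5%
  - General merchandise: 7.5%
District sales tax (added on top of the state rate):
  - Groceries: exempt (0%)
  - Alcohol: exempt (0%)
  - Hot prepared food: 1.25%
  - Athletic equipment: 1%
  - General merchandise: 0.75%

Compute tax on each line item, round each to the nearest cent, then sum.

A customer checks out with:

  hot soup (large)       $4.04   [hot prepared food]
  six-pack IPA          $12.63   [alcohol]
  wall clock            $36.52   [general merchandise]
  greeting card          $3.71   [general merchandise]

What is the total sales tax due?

$5.22

Hot soup (large) $4.04: hot prepared food → 5.25% + 1.25% district = 6.5% → $0.26
Six-pack IPA $12.63: alcohol → 13% + 0% district = 13% → $1.64
Wall clock $36.52: general merchandise → 7.5% + 0.75% district = 8.25% → $3.01
Greeting card $3.71: general merchandise → 7.5% + 0.75% district = 8.25% → $0.31
Total tax = $0.26 + $1.64 + $3.01 + $0.31 = $5.22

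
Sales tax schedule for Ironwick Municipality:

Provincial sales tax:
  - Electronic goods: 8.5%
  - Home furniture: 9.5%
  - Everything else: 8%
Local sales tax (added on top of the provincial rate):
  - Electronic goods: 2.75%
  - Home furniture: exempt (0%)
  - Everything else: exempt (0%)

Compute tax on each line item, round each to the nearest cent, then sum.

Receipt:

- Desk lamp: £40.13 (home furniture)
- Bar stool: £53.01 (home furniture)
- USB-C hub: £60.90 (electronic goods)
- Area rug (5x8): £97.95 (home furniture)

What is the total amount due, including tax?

£277.00

Desk lamp £40.13: home furniture → 9.5% + 0% local = 9.5% → £3.81
Bar stool £53.01: home furniture → 9.5% + 0% local = 9.5% → £5.04
USB-C hub £60.90: electronic goods → 8.5% + 2.75% local = 11.25% → £6.85
Area rug (5x8) £97.95: home furniture → 9.5% + 0% local = 9.5% → £9.31
Subtotal = £251.99; tax = £25.01; total due = £277.00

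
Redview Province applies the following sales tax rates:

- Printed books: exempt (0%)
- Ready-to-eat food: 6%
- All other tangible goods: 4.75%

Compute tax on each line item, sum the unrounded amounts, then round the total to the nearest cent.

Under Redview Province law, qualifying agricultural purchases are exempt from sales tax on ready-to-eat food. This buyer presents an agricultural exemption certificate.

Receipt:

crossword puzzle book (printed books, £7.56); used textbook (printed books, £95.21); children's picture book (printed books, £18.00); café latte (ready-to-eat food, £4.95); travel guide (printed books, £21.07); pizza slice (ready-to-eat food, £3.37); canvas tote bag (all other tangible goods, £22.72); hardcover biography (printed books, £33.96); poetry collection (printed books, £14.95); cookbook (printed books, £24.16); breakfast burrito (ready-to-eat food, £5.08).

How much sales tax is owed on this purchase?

Crossword puzzle book £7.56: printed books → 0% → £0.00
Used textbook £95.21: printed books → 0% → £0.00
Children's picture book £18.00: printed books → 0% → £0.00
Café latte £4.95: ready-to-eat food, buyer-exempt → 0% → £0.00
Travel guide £21.07: printed books → 0% → £0.00
Pizza slice £3.37: ready-to-eat food, buyer-exempt → 0% → £0.00
Canvas tote bag £22.72: all other tangible goods → 4.75% → £1.0792
Hardcover biography £33.96: printed books → 0% → £0.00
Poetry collection £14.95: printed books → 0% → £0.00
Cookbook £24.16: printed books → 0% → £0.00
Breakfast burrito £5.08: ready-to-eat food, buyer-exempt → 0% → £0.00
Unrounded tax sum = £1.0792 → £1.08

£1.08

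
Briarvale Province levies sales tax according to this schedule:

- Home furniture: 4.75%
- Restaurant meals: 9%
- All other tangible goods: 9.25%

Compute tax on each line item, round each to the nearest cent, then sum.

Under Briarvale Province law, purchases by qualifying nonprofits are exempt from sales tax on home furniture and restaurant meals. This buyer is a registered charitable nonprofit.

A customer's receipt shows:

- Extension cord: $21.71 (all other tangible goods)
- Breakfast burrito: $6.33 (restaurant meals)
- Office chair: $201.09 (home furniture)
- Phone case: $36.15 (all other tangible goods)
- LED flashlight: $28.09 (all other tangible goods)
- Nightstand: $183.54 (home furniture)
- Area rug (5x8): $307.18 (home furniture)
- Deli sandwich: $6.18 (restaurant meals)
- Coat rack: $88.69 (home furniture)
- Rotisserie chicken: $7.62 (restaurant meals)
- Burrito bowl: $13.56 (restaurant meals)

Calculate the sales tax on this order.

$7.95

Extension cord $21.71: all other tangible goods → 9.25% → $2.01
Breakfast burrito $6.33: restaurant meals, buyer-exempt → 0% → $0.00
Office chair $201.09: home furniture, buyer-exempt → 0% → $0.00
Phone case $36.15: all other tangible goods → 9.25% → $3.34
LED flashlight $28.09: all other tangible goods → 9.25% → $2.60
Nightstand $183.54: home furniture, buyer-exempt → 0% → $0.00
Area rug (5x8) $307.18: home furniture, buyer-exempt → 0% → $0.00
Deli sandwich $6.18: restaurant meals, buyer-exempt → 0% → $0.00
Coat rack $88.69: home furniture, buyer-exempt → 0% → $0.00
Rotisserie chicken $7.62: restaurant meals, buyer-exempt → 0% → $0.00
Burrito bowl $13.56: restaurant meals, buyer-exempt → 0% → $0.00
Total tax = $2.01 + $3.34 + $2.60 = $7.95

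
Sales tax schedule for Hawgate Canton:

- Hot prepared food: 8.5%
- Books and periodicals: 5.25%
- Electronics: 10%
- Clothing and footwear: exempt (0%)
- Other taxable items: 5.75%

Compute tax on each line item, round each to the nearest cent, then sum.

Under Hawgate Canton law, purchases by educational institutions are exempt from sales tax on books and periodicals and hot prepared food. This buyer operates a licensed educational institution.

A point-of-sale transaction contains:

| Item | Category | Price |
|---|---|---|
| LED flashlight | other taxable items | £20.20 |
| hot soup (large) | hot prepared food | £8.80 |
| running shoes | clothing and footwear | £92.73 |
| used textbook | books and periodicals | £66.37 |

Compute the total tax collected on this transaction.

LED flashlight £20.20: other taxable items → 5.75% → £1.16
Hot soup (large) £8.80: hot prepared food, buyer-exempt → 0% → £0.00
Running shoes £92.73: clothing and footwear → 0% → £0.00
Used textbook £66.37: books and periodicals, buyer-exempt → 0% → £0.00
Total tax = £1.16

£1.16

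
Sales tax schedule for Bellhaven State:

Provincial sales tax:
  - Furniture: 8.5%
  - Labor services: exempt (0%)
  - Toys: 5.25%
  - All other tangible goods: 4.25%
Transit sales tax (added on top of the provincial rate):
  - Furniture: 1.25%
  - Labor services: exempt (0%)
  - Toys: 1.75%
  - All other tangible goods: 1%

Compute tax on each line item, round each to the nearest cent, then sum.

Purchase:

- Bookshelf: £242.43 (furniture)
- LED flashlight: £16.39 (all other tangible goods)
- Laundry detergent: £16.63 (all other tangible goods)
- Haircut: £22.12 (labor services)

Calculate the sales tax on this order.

Bookshelf £242.43: furniture → 8.5% + 1.25% transit = 9.75% → £23.64
LED flashlight £16.39: all other tangible goods → 4.25% + 1% transit = 5.25% → £0.86
Laundry detergent £16.63: all other tangible goods → 4.25% + 1% transit = 5.25% → £0.87
Haircut £22.12: labor services → 0% + 0% transit = 0% → £0.00
Total tax = £23.64 + £0.86 + £0.87 = £25.37

£25.37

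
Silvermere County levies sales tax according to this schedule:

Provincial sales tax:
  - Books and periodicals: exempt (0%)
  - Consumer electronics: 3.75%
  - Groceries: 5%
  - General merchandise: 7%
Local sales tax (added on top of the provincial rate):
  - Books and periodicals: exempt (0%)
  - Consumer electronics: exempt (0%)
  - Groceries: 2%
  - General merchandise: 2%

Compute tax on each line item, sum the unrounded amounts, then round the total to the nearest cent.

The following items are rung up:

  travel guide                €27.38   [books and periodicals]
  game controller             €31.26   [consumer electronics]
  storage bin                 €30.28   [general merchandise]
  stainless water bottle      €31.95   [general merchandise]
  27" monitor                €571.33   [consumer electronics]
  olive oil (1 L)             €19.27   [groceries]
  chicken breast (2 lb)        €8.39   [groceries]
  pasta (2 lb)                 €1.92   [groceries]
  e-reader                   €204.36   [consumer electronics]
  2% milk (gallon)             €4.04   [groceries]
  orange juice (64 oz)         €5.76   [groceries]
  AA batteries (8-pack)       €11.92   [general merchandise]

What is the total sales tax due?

€39.69

Travel guide €27.38: books and periodicals → 0% + 0% local = 0% → €0.00
Game controller €31.26: consumer electronics → 3.75% + 0% local = 3.75% → €1.17225
Storage bin €30.28: general merchandise → 7% + 2% local = 9% → €2.7252
Stainless water bottle €31.95: general merchandise → 7% + 2% local = 9% → €2.8755
27" monitor €571.33: consumer electronics → 3.75% + 0% local = 3.75% → €21.424875
Olive oil (1 L) €19.27: groceries → 5% + 2% local = 7% → €1.3489
Chicken breast (2 lb) €8.39: groceries → 5% + 2% local = 7% → €0.5873
Pasta (2 lb) €1.92: groceries → 5% + 2% local = 7% → €0.1344
E-reader €204.36: consumer electronics → 3.75% + 0% local = 3.75% → €7.6635
2% milk (gallon) €4.04: groceries → 5% + 2% local = 7% → €0.2828
Orange juice (64 oz) €5.76: groceries → 5% + 2% local = 7% → €0.4032
AA batteries (8-pack) €11.92: general merchandise → 7% + 2% local = 9% → €1.0728
Unrounded tax sum = €39.690725 → €39.69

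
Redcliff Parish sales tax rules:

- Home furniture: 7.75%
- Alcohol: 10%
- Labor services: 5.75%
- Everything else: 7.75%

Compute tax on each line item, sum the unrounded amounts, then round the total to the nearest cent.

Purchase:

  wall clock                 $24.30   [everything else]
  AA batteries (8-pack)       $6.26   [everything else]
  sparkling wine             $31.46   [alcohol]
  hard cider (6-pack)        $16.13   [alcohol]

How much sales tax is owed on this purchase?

$7.13

Wall clock $24.30: everything else → 7.75% → $1.88325
AA batteries (8-pack) $6.26: everything else → 7.75% → $0.48515
Sparkling wine $31.46: alcohol → 10% → $3.146
Hard cider (6-pack) $16.13: alcohol → 10% → $1.613
Unrounded tax sum = $7.1274 → $7.13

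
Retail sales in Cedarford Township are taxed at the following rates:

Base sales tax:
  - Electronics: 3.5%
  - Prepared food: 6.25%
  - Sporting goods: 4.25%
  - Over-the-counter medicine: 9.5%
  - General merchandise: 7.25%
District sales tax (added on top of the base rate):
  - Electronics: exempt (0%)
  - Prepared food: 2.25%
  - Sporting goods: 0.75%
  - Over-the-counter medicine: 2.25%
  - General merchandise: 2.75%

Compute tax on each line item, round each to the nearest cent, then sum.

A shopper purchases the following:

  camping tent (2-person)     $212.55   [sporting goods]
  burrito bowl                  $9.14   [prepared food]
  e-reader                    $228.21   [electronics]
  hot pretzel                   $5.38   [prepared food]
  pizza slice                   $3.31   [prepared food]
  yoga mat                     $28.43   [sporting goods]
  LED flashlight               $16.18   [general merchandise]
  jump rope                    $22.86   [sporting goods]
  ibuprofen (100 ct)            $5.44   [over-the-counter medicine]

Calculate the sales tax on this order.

Camping tent (2-person) $212.55: sporting goods → 4.25% + 0.75% district = 5% → $10.63
Burrito bowl $9.14: prepared food → 6.25% + 2.25% district = 8.5% → $0.78
E-reader $228.21: electronics → 3.5% + 0% district = 3.5% → $7.99
Hot pretzel $5.38: prepared food → 6.25% + 2.25% district = 8.5% → $0.46
Pizza slice $3.31: prepared food → 6.25% + 2.25% district = 8.5% → $0.28
Yoga mat $28.43: sporting goods → 4.25% + 0.75% district = 5% → $1.42
LED flashlight $16.18: general merchandise → 7.25% + 2.75% district = 10% → $1.62
Jump rope $22.86: sporting goods → 4.25% + 0.75% district = 5% → $1.14
Ibuprofen (100 ct) $5.44: over-the-counter medicine → 9.5% + 2.25% district = 11.75% → $0.64
Total tax = $10.63 + $0.78 + $7.99 + $0.46 + $0.28 + $1.42 + $1.62 + $1.14 + $0.64 = $24.96

$24.96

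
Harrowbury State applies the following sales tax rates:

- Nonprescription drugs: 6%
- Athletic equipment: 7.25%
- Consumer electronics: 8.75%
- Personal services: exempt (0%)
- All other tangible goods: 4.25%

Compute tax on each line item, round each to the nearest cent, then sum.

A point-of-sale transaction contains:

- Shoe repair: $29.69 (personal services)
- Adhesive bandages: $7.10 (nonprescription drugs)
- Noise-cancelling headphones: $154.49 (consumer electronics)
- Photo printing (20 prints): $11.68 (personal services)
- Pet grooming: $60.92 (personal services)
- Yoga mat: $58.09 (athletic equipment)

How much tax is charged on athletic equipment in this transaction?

$4.21

Yoga mat $58.09: athletic equipment → 7.25% → $4.21
Tax on athletic equipment = $4.21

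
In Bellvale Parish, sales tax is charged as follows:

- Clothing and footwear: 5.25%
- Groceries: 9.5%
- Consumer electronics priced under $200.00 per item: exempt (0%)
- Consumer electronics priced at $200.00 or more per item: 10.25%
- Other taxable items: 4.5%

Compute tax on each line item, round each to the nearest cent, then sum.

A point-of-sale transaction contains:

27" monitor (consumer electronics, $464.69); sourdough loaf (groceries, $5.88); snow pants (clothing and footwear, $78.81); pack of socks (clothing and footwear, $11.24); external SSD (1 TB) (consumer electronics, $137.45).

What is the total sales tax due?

$52.92

27" monitor $464.69: consumer electronics, $200.00 or more → 10.25% → $47.63
Sourdough loaf $5.88: groceries → 9.5% → $0.56
Snow pants $78.81: clothing and footwear → 5.25% → $4.14
Pack of socks $11.24: clothing and footwear → 5.25% → $0.59
External SSD (1 TB) $137.45: consumer electronics, under $200.00 → 0% → $0.00
Total tax = $47.63 + $0.56 + $4.14 + $0.59 = $52.92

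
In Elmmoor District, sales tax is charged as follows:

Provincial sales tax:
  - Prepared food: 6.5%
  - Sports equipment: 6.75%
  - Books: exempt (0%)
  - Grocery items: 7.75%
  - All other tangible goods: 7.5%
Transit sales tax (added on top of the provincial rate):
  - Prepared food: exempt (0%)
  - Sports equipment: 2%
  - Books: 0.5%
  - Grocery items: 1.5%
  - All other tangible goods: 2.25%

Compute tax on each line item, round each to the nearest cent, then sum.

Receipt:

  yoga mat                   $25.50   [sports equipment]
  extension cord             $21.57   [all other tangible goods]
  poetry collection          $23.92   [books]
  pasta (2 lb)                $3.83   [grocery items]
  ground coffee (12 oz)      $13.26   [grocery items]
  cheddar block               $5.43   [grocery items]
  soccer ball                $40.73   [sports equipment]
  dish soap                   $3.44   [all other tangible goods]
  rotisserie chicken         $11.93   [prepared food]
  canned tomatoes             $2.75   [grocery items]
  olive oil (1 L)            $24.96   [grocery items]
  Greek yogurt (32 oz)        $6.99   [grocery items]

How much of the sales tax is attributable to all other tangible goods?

Extension cord $21.57: all other tangible goods → 7.5% + 2.25% transit = 9.75% → $2.10
Dish soap $3.44: all other tangible goods → 7.5% + 2.25% transit = 9.75% → $0.34
Tax on all other tangible goods = $2.10 + $0.34 = $2.44

$2.44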